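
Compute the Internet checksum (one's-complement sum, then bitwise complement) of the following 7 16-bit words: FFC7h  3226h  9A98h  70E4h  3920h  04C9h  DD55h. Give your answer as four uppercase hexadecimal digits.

A755

One's-complement addition (fold any carry out of bit 15 back into bit 0):
  0xFFC7 + 0x3226 = 0x131ED → wrap carry → 0x31EE
  0x31EE + 0x9A98 = 0x0CC86
  0xCC86 + 0x70E4 = 0x13D6A → wrap carry → 0x3D6B
  0x3D6B + 0x3920 = 0x0768B
  0x768B + 0x04C9 = 0x07B54
  0x7B54 + 0xDD55 = 0x158A9 → wrap carry → 0x58AA
One's-complement sum = 0x58AA.
Checksum = ~0x58AA & 0xFFFF = 0xA755.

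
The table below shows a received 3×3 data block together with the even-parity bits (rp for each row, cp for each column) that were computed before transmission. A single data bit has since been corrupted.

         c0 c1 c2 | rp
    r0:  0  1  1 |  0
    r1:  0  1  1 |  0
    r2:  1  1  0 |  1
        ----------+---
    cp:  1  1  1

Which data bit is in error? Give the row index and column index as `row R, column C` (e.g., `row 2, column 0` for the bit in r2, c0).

row 2, column 2

Recompute each row's even parity and compare to rp:
  r0: data parity 0, sent rp 0 → ok
  r1: data parity 0, sent rp 0 → ok
  r2: data parity 0, sent rp 1 → mismatch
Recompute each column's even parity and compare to cp:
  c0: data parity 1, sent cp 1 → ok
  c1: data parity 1, sent cp 1 → ok
  c2: data parity 0, sent cp 1 → mismatch
Exactly one row (r2) and one column (c2) fail → the flipped bit is at their intersection.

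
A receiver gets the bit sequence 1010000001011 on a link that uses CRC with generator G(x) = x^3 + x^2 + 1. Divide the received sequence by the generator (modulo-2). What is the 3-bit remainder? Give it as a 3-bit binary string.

000

Modulo-2 division of 1010000001011 by 1101:
  pos 0: 1010 XOR 1101 = 0111
  pos 1: 1110 XOR 1101 = 0011
  pos 3: 1100 XOR 1101 = 0001
  pos 6: 1001 XOR 1101 = 0100
  pos 7: 1000 XOR 1101 = 0101
  pos 8: 1011 XOR 1101 = 0110
  pos 9: 1101 XOR 1101 = 0000
Remainder = 000 (zero — the frame passes the CRC check).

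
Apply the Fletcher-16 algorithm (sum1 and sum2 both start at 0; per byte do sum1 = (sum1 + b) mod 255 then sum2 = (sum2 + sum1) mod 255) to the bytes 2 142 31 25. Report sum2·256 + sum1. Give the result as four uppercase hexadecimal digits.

Running sums (mod 255):
  after byte 0 (2): sum1=2, sum2=2
  after byte 1 (142): sum1=144, sum2=146
  after byte 2 (31): sum1=175, sum2=66
  after byte 3 (25): sum1=200, sum2=11
Checksum = sum2·256 + sum1 = 11·256 + 200 = 3016 = 0x0BC8.

0BC8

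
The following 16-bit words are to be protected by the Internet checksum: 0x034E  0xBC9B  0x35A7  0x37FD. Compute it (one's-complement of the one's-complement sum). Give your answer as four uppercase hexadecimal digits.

One's-complement addition (fold any carry out of bit 15 back into bit 0):
  0x034E + 0xBC9B = 0x0BFE9
  0xBFE9 + 0x35A7 = 0x0F590
  0xF590 + 0x37FD = 0x12D8D → wrap carry → 0x2D8E
One's-complement sum = 0x2D8E.
Checksum = ~0x2D8E & 0xFFFF = 0xD271.

D271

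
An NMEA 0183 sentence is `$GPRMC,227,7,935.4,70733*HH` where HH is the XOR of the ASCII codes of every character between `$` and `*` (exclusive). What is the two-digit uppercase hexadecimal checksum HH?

5E

XOR the ASCII codes of the payload characters:
  'G' = 0x47 → acc = 0x47
  'P' = 0x50 → acc = 0x17
  'R' = 0x52 → acc = 0x45
  'M' = 0x4D → acc = 0x08
  'C' = 0x43 → acc = 0x4B
  ',' = 0x2C → acc = 0x67
  '2' = 0x32 → acc = 0x55
  '2' = 0x32 → acc = 0x67
  '7' = 0x37 → acc = 0x50
  ',' = 0x2C → acc = 0x7C
  '7' = 0x37 → acc = 0x4B
  ',' = 0x2C → acc = 0x67
  '9' = 0x39 → acc = 0x5E
  '3' = 0x33 → acc = 0x6D
  '5' = 0x35 → acc = 0x58
  '.' = 0x2E → acc = 0x76
  '4' = 0x34 → acc = 0x42
  ',' = 0x2C → acc = 0x6E
  '7' = 0x37 → acc = 0x59
  '0' = 0x30 → acc = 0x69
  '7' = 0x37 → acc = 0x5E
  '3' = 0x33 → acc = 0x6D
  '3' = 0x33 → acc = 0x5E
Checksum = 0x5E.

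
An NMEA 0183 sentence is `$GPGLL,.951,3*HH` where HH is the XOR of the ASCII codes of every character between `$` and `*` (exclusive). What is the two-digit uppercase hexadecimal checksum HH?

XOR the ASCII codes of the payload characters:
  'G' = 0x47 → acc = 0x47
  'P' = 0x50 → acc = 0x17
  'G' = 0x47 → acc = 0x50
  'L' = 0x4C → acc = 0x1C
  'L' = 0x4C → acc = 0x50
  ',' = 0x2C → acc = 0x7C
  '.' = 0x2E → acc = 0x52
  '9' = 0x39 → acc = 0x6B
  '5' = 0x35 → acc = 0x5E
  '1' = 0x31 → acc = 0x6F
  ',' = 0x2C → acc = 0x43
  '3' = 0x33 → acc = 0x70
Checksum = 0x70.

70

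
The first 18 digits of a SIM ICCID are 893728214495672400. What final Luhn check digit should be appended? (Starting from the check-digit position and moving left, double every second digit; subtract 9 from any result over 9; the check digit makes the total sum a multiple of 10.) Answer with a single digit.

9

Partial digits right→left: 0 0 4 2 7 6 5 9 4 4 1 2 8 2 7 3 9 8
Double every second digit counting from the check-digit position (so the 1st, 3rd, 5th, ... of the partial from the right).
  doubled (with −9 where >9): 0 8 5 1 8 2 7 5 9 → sum 45
  kept as-is: 0 2 6 9 4 2 2 3 8 → sum 36
Total = 45 + 36 = 81.
Check digit = (10 − (81 mod 10)) mod 10 = 9.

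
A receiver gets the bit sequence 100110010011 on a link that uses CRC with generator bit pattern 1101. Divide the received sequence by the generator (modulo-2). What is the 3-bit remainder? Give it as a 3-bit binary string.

Modulo-2 division of 100110010011 by 1101:
  pos 0: 1001 XOR 1101 = 0100
  pos 1: 1001 XOR 1101 = 0100
  pos 2: 1000 XOR 1101 = 0101
  pos 3: 1010 XOR 1101 = 0111
  pos 4: 1111 XOR 1101 = 0010
  pos 6: 1000 XOR 1101 = 0101
  pos 7: 1011 XOR 1101 = 0110
  pos 8: 1101 XOR 1101 = 0000
Remainder = 000 (zero — the frame passes the CRC check).

000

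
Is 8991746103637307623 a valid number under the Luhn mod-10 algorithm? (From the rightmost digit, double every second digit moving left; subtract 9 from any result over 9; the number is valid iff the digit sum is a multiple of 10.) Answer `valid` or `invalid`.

valid

From the right, keep odd positions and double even positions (subtract 9 from any doubled value over 9):
  doubled (positions 2,4,...): 4 5 6 6 6 2 8 2 9 → sum 48
  kept (positions 1,3,...): 3 6 0 7 6 0 6 7 9 8 → sum 52
Total = 100.
100 mod 10 = 0, so the number is valid.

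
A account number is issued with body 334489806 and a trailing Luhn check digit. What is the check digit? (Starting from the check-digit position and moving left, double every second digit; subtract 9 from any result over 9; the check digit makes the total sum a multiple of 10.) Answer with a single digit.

Partial digits right→left: 6 0 8 9 8 4 4 3 3
Double every second digit counting from the check-digit position (so the 1st, 3rd, 5th, ... of the partial from the right).
  doubled (with −9 where >9): 3 7 7 8 6 → sum 31
  kept as-is: 0 9 4 3 → sum 16
Total = 31 + 16 = 47.
Check digit = (10 − (47 mod 10)) mod 10 = 3.

3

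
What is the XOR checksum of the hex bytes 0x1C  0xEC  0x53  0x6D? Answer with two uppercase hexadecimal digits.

CE

XOR the bytes together:
  start with 0x1C
  0x1C ⊕ 0xEC = 0xF0
  0xF0 ⊕ 0x53 = 0xA3
  0xA3 ⊕ 0x6D = 0xCE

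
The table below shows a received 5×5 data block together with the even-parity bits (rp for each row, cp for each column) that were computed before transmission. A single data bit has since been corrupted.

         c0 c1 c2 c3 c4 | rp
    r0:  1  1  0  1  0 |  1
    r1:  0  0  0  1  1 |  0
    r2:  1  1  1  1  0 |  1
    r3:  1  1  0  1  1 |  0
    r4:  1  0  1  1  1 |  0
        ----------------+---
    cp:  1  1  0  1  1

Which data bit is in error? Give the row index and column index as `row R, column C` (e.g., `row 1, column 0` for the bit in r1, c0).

Recompute each row's even parity and compare to rp:
  r0: data parity 1, sent rp 1 → ok
  r1: data parity 0, sent rp 0 → ok
  r2: data parity 0, sent rp 1 → mismatch
  r3: data parity 0, sent rp 0 → ok
  r4: data parity 0, sent rp 0 → ok
Recompute each column's even parity and compare to cp:
  c0: data parity 0, sent cp 1 → mismatch
  c1: data parity 1, sent cp 1 → ok
  c2: data parity 0, sent cp 0 → ok
  c3: data parity 1, sent cp 1 → ok
  c4: data parity 1, sent cp 1 → ok
Exactly one row (r2) and one column (c0) fail → the flipped bit is at their intersection.

row 2, column 0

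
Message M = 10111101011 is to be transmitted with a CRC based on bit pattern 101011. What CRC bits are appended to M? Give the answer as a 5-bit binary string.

01001

Append 5 zeros: 1011110101100000. Divide by 101011 (XOR where the leading bit is 1):
  pos 0: 101111 XOR 101011 = 000100
  pos 3: 100010 XOR 101011 = 001001
  pos 5: 100111 XOR 101011 = 001100
  pos 7: 110000 XOR 101011 = 011011
  pos 8: 110110 XOR 101011 = 011101
  pos 9: 111010 XOR 101011 = 010001
  pos 10: 100010 XOR 101011 = 001001
Remainder (last 5 bits) = 01001. This is the CRC / FCS.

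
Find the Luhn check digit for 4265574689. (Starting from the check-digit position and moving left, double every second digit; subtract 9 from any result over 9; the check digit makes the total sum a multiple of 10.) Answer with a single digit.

1

Partial digits right→left: 9 8 6 4 7 5 5 6 2 4
Double every second digit counting from the check-digit position (so the 1st, 3rd, 5th, ... of the partial from the right).
  doubled (with −9 where >9): 9 3 5 1 4 → sum 22
  kept as-is: 8 4 5 6 4 → sum 27
Total = 22 + 27 = 49.
Check digit = (10 − (49 mod 10)) mod 10 = 1.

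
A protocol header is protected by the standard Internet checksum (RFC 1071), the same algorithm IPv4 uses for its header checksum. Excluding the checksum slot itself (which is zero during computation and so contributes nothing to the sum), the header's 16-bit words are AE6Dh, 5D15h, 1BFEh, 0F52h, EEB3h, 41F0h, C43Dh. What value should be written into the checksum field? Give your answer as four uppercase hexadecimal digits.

D44A

One's-complement addition (fold any carry out of bit 15 back into bit 0):
  0xAE6D + 0x5D15 = 0x10B82 → wrap carry → 0x0B83
  0x0B83 + 0x1BFE = 0x02781
  0x2781 + 0x0F52 = 0x036D3
  0x36D3 + 0xEEB3 = 0x12586 → wrap carry → 0x2587
  0x2587 + 0x41F0 = 0x06777
  0x6777 + 0xC43D = 0x12BB4 → wrap carry → 0x2BB5
One's-complement sum = 0x2BB5.
Checksum = ~0x2BB5 & 0xFFFF = 0xD44A.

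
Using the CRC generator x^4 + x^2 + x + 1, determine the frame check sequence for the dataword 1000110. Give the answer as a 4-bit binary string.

Append 4 zeros: 10001100000. Divide by 10111 (XOR where the leading bit is 1):
  pos 0: 10001 XOR 10111 = 00110
  pos 2: 11010 XOR 10111 = 01101
  pos 3: 11010 XOR 10111 = 01101
  pos 4: 11010 XOR 10111 = 01101
  pos 5: 11010 XOR 10111 = 01101
  pos 6: 11010 XOR 10111 = 01101
Remainder (last 4 bits) = 1101. This is the CRC / FCS.

1101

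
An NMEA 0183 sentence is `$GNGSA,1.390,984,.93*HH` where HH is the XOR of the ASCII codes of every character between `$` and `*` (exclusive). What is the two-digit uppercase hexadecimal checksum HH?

XOR the ASCII codes of the payload characters:
  'G' = 0x47 → acc = 0x47
  'N' = 0x4E → acc = 0x09
  'G' = 0x47 → acc = 0x4E
  'S' = 0x53 → acc = 0x1D
  'A' = 0x41 → acc = 0x5C
  ',' = 0x2C → acc = 0x70
  '1' = 0x31 → acc = 0x41
  '.' = 0x2E → acc = 0x6F
  '3' = 0x33 → acc = 0x5C
  '9' = 0x39 → acc = 0x65
  '0' = 0x30 → acc = 0x55
  ',' = 0x2C → acc = 0x79
  '9' = 0x39 → acc = 0x40
  '8' = 0x38 → acc = 0x78
  '4' = 0x34 → acc = 0x4C
  ',' = 0x2C → acc = 0x60
  '.' = 0x2E → acc = 0x4E
  '9' = 0x39 → acc = 0x77
  '3' = 0x33 → acc = 0x44
Checksum = 0x44.

44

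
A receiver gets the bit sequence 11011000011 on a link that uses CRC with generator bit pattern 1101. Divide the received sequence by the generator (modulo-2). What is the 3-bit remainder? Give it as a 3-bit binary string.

Modulo-2 division of 11011000011 by 1101:
  pos 0: 1101 XOR 1101 = 0000
  pos 4: 1000 XOR 1101 = 0101
  pos 5: 1010 XOR 1101 = 0111
  pos 6: 1111 XOR 1101 = 0010
Remainder = 101 (nonzero — an error is detected).

101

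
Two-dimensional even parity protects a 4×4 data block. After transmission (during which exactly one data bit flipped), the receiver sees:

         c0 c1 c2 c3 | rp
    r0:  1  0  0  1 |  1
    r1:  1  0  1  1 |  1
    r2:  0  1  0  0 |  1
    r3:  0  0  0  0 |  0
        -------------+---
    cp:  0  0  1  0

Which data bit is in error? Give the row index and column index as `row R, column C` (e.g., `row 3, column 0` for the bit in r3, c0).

Recompute each row's even parity and compare to rp:
  r0: data parity 0, sent rp 1 → mismatch
  r1: data parity 1, sent rp 1 → ok
  r2: data parity 1, sent rp 1 → ok
  r3: data parity 0, sent rp 0 → ok
Recompute each column's even parity and compare to cp:
  c0: data parity 0, sent cp 0 → ok
  c1: data parity 1, sent cp 0 → mismatch
  c2: data parity 1, sent cp 1 → ok
  c3: data parity 0, sent cp 0 → ok
Exactly one row (r0) and one column (c1) fail → the flipped bit is at their intersection.

row 0, column 1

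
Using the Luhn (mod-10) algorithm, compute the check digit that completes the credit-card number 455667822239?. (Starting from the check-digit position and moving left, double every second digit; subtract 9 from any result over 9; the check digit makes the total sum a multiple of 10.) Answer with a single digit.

6

Partial digits right→left: 9 3 2 2 2 8 7 6 6 5 5 4
Double every second digit counting from the check-digit position (so the 1st, 3rd, 5th, ... of the partial from the right).
  doubled (with −9 where >9): 9 4 4 5 3 1 → sum 26
  kept as-is: 3 2 8 6 5 4 → sum 28
Total = 26 + 28 = 54.
Check digit = (10 − (54 mod 10)) mod 10 = 6.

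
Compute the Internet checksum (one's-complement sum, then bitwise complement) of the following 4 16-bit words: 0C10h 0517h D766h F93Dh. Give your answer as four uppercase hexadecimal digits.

One's-complement addition (fold any carry out of bit 15 back into bit 0):
  0x0C10 + 0x0517 = 0x01127
  0x1127 + 0xD766 = 0x0E88D
  0xE88D + 0xF93D = 0x1E1CA → wrap carry → 0xE1CB
One's-complement sum = 0xE1CB.
Checksum = ~0xE1CB & 0xFFFF = 0x1E34.

1E34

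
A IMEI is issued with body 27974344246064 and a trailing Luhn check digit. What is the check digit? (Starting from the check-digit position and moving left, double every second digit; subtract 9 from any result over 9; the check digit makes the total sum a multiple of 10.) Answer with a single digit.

Partial digits right→left: 4 6 0 6 4 2 4 4 3 4 7 9 7 2
Double every second digit counting from the check-digit position (so the 1st, 3rd, 5th, ... of the partial from the right).
  doubled (with −9 where >9): 8 0 8 8 6 5 5 → sum 40
  kept as-is: 6 6 2 4 4 9 2 → sum 33
Total = 40 + 33 = 73.
Check digit = (10 − (73 mod 10)) mod 10 = 7.

7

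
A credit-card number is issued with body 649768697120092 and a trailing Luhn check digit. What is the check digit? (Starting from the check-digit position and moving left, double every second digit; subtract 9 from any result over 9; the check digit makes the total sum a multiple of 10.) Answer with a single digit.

1

Partial digits right→left: 2 9 0 0 2 1 7 9 6 8 6 7 9 4 6
Double every second digit counting from the check-digit position (so the 1st, 3rd, 5th, ... of the partial from the right).
  doubled (with −9 where >9): 4 0 4 5 3 3 9 3 → sum 31
  kept as-is: 9 0 1 9 8 7 4 → sum 38
Total = 31 + 38 = 69.
Check digit = (10 − (69 mod 10)) mod 10 = 1.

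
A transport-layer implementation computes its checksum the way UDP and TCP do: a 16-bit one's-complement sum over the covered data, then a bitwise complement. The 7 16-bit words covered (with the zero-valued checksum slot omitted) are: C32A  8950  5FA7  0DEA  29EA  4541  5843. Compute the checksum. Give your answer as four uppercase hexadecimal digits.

7E84

One's-complement addition (fold any carry out of bit 15 back into bit 0):
  0xC32A + 0x8950 = 0x14C7A → wrap carry → 0x4C7B
  0x4C7B + 0x5FA7 = 0x0AC22
  0xAC22 + 0x0DEA = 0x0BA0C
  0xBA0C + 0x29EA = 0x0E3F6
  0xE3F6 + 0x4541 = 0x12937 → wrap carry → 0x2938
  0x2938 + 0x5843 = 0x0817B
One's-complement sum = 0x817B.
Checksum = ~0x817B & 0xFFFF = 0x7E84.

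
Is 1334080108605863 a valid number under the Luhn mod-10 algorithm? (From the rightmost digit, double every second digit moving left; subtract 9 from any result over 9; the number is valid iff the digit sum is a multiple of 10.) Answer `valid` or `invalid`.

valid

From the right, keep odd positions and double even positions (subtract 9 from any doubled value over 9):
  doubled (positions 2,4,...): 3 1 3 0 0 0 6 2 → sum 15
  kept (positions 1,3,...): 3 8 0 8 1 8 4 3 → sum 35
Total = 50.
50 mod 10 = 0, so the number is valid.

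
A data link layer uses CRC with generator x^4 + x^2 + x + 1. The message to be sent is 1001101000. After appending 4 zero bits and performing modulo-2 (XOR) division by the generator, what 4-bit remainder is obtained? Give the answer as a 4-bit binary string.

Append 4 zeros: 10011010000000. Divide by 10111 (XOR where the leading bit is 1):
  pos 0: 10011 XOR 10111 = 00100
  pos 2: 10001 XOR 10111 = 00110
  pos 4: 11000 XOR 10111 = 01111
  pos 5: 11110 XOR 10111 = 01001
  pos 6: 10010 XOR 10111 = 00101
  pos 8: 10100 XOR 10111 = 00011
Remainder (last 4 bits) = 0110. This is the CRC / FCS.

0110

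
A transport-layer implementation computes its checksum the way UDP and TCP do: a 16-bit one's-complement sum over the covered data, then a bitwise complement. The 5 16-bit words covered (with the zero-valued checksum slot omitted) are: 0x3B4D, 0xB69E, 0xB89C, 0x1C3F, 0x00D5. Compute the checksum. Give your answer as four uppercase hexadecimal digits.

3863

One's-complement addition (fold any carry out of bit 15 back into bit 0):
  0x3B4D + 0xB69E = 0x0F1EB
  0xF1EB + 0xB89C = 0x1AA87 → wrap carry → 0xAA88
  0xAA88 + 0x1C3F = 0x0C6C7
  0xC6C7 + 0x00D5 = 0x0C79C
One's-complement sum = 0xC79C.
Checksum = ~0xC79C & 0xFFFF = 0x3863.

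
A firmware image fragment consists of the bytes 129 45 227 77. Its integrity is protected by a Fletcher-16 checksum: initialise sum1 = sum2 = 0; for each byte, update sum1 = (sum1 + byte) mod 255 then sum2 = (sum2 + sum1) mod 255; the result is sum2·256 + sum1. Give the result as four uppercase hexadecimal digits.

Running sums (mod 255):
  after byte 0 (129): sum1=129, sum2=129
  after byte 1 (45): sum1=174, sum2=48
  after byte 2 (227): sum1=146, sum2=194
  after byte 3 (77): sum1=223, sum2=162
Checksum = sum2·256 + sum1 = 162·256 + 223 = 41695 = 0xA2DF.

A2DF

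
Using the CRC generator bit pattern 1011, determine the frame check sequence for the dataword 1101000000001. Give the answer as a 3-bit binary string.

Append 3 zeros: 1101000000001000. Divide by 1011 (XOR where the leading bit is 1):
  pos 0: 1101 XOR 1011 = 0110
  pos 1: 1100 XOR 1011 = 0111
  pos 2: 1110 XOR 1011 = 0101
  pos 3: 1010 XOR 1011 = 0001
  pos 6: 1000 XOR 1011 = 0011
  pos 8: 1100 XOR 1011 = 0111
  pos 9: 1111 XOR 1011 = 0100
  pos 10: 1000 XOR 1011 = 0011
  pos 12: 1100 XOR 1011 = 0111
Remainder (last 3 bits) = 111. This is the CRC / FCS.

111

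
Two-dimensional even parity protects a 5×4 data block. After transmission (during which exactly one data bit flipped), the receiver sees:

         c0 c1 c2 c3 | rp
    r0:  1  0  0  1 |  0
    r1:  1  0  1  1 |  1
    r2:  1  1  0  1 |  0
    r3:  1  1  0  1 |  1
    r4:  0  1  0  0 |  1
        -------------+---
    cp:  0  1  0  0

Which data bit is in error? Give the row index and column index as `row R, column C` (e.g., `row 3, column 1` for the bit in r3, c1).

row 2, column 2

Recompute each row's even parity and compare to rp:
  r0: data parity 0, sent rp 0 → ok
  r1: data parity 1, sent rp 1 → ok
  r2: data parity 1, sent rp 0 → mismatch
  r3: data parity 1, sent rp 1 → ok
  r4: data parity 1, sent rp 1 → ok
Recompute each column's even parity and compare to cp:
  c0: data parity 0, sent cp 0 → ok
  c1: data parity 1, sent cp 1 → ok
  c2: data parity 1, sent cp 0 → mismatch
  c3: data parity 0, sent cp 0 → ok
Exactly one row (r2) and one column (c2) fail → the flipped bit is at their intersection.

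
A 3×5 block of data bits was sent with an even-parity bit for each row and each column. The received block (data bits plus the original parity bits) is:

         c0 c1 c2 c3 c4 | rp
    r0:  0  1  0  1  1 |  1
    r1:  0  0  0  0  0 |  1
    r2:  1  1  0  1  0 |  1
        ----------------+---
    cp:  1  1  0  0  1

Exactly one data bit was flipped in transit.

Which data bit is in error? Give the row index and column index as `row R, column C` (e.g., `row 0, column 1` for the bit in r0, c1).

row 1, column 1

Recompute each row's even parity and compare to rp:
  r0: data parity 1, sent rp 1 → ok
  r1: data parity 0, sent rp 1 → mismatch
  r2: data parity 1, sent rp 1 → ok
Recompute each column's even parity and compare to cp:
  c0: data parity 1, sent cp 1 → ok
  c1: data parity 0, sent cp 1 → mismatch
  c2: data parity 0, sent cp 0 → ok
  c3: data parity 0, sent cp 0 → ok
  c4: data parity 1, sent cp 1 → ok
Exactly one row (r1) and one column (c1) fail → the flipped bit is at their intersection.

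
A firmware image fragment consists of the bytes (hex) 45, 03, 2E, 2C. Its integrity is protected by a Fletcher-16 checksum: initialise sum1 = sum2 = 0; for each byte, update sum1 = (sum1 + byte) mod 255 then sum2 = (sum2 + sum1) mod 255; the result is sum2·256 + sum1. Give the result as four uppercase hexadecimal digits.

A6A2

Running sums (mod 255):
  after byte 0 (45): sum1=69, sum2=69
  after byte 1 (03): sum1=72, sum2=141
  after byte 2 (2E): sum1=118, sum2=4
  after byte 3 (2C): sum1=162, sum2=166
Checksum = sum2·256 + sum1 = 166·256 + 162 = 42658 = 0xA6A2.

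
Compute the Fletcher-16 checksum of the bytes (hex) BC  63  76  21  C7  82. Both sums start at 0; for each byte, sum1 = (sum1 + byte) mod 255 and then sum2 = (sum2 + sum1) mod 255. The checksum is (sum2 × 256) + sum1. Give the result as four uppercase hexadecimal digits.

Running sums (mod 255):
  after byte 0 (BC): sum1=188, sum2=188
  after byte 1 (63): sum1=32, sum2=220
  after byte 2 (76): sum1=150, sum2=115
  after byte 3 (21): sum1=183, sum2=43
  after byte 4 (C7): sum1=127, sum2=170
  after byte 5 (82): sum1=2, sum2=172
Checksum = sum2·256 + sum1 = 172·256 + 2 = 44034 = 0xAC02.

AC02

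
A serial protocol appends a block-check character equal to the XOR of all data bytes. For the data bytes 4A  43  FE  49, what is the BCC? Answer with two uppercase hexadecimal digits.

BE

XOR the bytes together:
  start with 0x4A
  0x4A ⊕ 0x43 = 0x09
  0x09 ⊕ 0xFE = 0xF7
  0xF7 ⊕ 0x49 = 0xBE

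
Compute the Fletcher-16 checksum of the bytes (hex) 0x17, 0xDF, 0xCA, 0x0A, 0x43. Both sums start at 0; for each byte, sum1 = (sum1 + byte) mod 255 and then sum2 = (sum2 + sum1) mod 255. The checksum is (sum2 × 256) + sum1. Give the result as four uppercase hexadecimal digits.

Running sums (mod 255):
  after byte 0 (0x17): sum1=23, sum2=23
  after byte 1 (0xDF): sum1=246, sum2=14
  after byte 2 (0xCA): sum1=193, sum2=207
  after byte 3 (0x0A): sum1=203, sum2=155
  after byte 4 (0x43): sum1=15, sum2=170
Checksum = sum2·256 + sum1 = 170·256 + 15 = 43535 = 0xAA0F.

AA0F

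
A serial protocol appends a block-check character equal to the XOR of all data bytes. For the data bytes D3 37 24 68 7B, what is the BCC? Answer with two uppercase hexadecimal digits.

D3

XOR the bytes together:
  start with 0xD3
  0xD3 ⊕ 0x37 = 0xE4
  0xE4 ⊕ 0x24 = 0xC0
  0xC0 ⊕ 0x68 = 0xA8
  0xA8 ⊕ 0x7B = 0xD3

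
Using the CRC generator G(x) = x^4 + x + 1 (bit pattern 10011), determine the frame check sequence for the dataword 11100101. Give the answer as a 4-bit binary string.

1100

Append 4 zeros: 111001010000. Divide by 10011 (XOR where the leading bit is 1):
  pos 0: 11100 XOR 10011 = 01111
  pos 1: 11111 XOR 10011 = 01100
  pos 2: 11000 XOR 10011 = 01011
  pos 3: 10111 XOR 10011 = 00100
  pos 5: 10000 XOR 10011 = 00011
Remainder (last 4 bits) = 1100. This is the CRC / FCS.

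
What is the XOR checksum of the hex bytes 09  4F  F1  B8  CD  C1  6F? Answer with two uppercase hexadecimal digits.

6C

XOR the bytes together:
  start with 0x09
  0x09 ⊕ 0x4F = 0x46
  0x46 ⊕ 0xF1 = 0xB7
  0xB7 ⊕ 0xB8 = 0x0F
  0x0F ⊕ 0xCD = 0xC2
  0xC2 ⊕ 0xC1 = 0x03
  0x03 ⊕ 0x6F = 0x6C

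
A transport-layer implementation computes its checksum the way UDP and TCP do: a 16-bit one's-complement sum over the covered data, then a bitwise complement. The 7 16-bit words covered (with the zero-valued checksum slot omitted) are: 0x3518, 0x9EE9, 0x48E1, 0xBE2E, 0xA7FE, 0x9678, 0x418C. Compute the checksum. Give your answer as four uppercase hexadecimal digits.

One's-complement addition (fold any carry out of bit 15 back into bit 0):
  0x3518 + 0x9EE9 = 0x0D401
  0xD401 + 0x48E1 = 0x11CE2 → wrap carry → 0x1CE3
  0x1CE3 + 0xBE2E = 0x0DB11
  0xDB11 + 0xA7FE = 0x1830F → wrap carry → 0x8310
  0x8310 + 0x9678 = 0x11988 → wrap carry → 0x1989
  0x1989 + 0x418C = 0x05B15
One's-complement sum = 0x5B15.
Checksum = ~0x5B15 & 0xFFFF = 0xA4EA.

A4EA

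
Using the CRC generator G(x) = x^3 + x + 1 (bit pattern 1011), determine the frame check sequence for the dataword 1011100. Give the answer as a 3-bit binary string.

111

Append 3 zeros: 1011100000. Divide by 1011 (XOR where the leading bit is 1):
  pos 0: 1011 XOR 1011 = 0000
  pos 4: 1000 XOR 1011 = 0011
  pos 6: 1100 XOR 1011 = 0111
Remainder (last 3 bits) = 111. This is the CRC / FCS.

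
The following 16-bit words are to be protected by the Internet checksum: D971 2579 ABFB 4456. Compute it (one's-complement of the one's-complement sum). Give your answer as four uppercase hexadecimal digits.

10C3

One's-complement addition (fold any carry out of bit 15 back into bit 0):
  0xD971 + 0x2579 = 0x0FEEA
  0xFEEA + 0xABFB = 0x1AAE5 → wrap carry → 0xAAE6
  0xAAE6 + 0x4456 = 0x0EF3C
One's-complement sum = 0xEF3C.
Checksum = ~0xEF3C & 0xFFFF = 0x10C3.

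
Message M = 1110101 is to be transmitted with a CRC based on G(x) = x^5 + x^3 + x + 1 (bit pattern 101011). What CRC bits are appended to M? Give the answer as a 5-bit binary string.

Append 5 zeros: 111010100000. Divide by 101011 (XOR where the leading bit is 1):
  pos 0: 111010 XOR 101011 = 010001
  pos 1: 100011 XOR 101011 = 001000
  pos 3: 100000 XOR 101011 = 001011
  pos 5: 101100 XOR 101011 = 000111
Remainder (last 5 bits) = 01110. This is the CRC / FCS.

01110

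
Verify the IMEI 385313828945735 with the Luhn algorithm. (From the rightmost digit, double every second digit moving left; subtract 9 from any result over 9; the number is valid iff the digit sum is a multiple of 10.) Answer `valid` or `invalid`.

valid

From the right, keep odd positions and double even positions (subtract 9 from any doubled value over 9):
  doubled (positions 2,4,...): 6 1 9 4 6 6 7 → sum 39
  kept (positions 1,3,...): 5 7 4 8 8 1 5 3 → sum 41
Total = 80.
80 mod 10 = 0, so the number is valid.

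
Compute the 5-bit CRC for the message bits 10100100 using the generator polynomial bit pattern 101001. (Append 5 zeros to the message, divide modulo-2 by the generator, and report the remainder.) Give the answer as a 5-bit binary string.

Append 5 zeros: 1010010000000. Divide by 101001 (XOR where the leading bit is 1):
  pos 0: 101001 XOR 101001 = 000000
Remainder (last 5 bits) = 00000. This is the CRC / FCS.

00000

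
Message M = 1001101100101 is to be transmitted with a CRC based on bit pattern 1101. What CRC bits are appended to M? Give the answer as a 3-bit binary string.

110

Append 3 zeros: 1001101100101000. Divide by 1101 (XOR where the leading bit is 1):
  pos 0: 1001 XOR 1101 = 0100
  pos 1: 1001 XOR 1101 = 0100
  pos 2: 1000 XOR 1101 = 0101
  pos 3: 1011 XOR 1101 = 0110
  pos 4: 1101 XOR 1101 = 0000
  pos 10: 1010 XOR 1101 = 0111
  pos 11: 1110 XOR 1101 = 0011
Remainder (last 3 bits) = 110. This is the CRC / FCS.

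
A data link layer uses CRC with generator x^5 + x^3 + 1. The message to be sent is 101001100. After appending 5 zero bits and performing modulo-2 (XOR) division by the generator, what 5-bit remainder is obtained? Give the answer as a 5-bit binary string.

01101

Append 5 zeros: 10100110000000. Divide by 101001 (XOR where the leading bit is 1):
  pos 0: 101001 XOR 101001 = 000000
  pos 6: 100000 XOR 101001 = 001001
  pos 8: 100100 XOR 101001 = 001101
Remainder (last 5 bits) = 01101. This is the CRC / FCS.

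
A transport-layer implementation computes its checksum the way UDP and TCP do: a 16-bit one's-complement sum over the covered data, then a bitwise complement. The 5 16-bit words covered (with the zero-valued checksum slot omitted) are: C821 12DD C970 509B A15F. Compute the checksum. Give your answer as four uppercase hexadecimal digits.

One's-complement addition (fold any carry out of bit 15 back into bit 0):
  0xC821 + 0x12DD = 0x0DAFE
  0xDAFE + 0xC970 = 0x1A46E → wrap carry → 0xA46F
  0xA46F + 0x509B = 0x0F50A
  0xF50A + 0xA15F = 0x19669 → wrap carry → 0x966A
One's-complement sum = 0x966A.
Checksum = ~0x966A & 0xFFFF = 0x6995.

6995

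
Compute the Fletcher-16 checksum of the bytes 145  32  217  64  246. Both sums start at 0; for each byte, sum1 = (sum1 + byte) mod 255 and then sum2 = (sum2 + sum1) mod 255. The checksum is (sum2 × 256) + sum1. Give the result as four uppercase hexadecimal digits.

Running sums (mod 255):
  after byte 0 (145): sum1=145, sum2=145
  after byte 1 (32): sum1=177, sum2=67
  after byte 2 (217): sum1=139, sum2=206
  after byte 3 (64): sum1=203, sum2=154
  after byte 4 (246): sum1=194, sum2=93
Checksum = sum2·256 + sum1 = 93·256 + 194 = 24002 = 0x5DC2.

5DC2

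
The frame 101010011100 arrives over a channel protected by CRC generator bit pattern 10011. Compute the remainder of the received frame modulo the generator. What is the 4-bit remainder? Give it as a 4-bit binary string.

Modulo-2 division of 101010011100 by 10011:
  pos 0: 10101 XOR 10011 = 00110
  pos 2: 11000 XOR 10011 = 01011
  pos 3: 10111 XOR 10011 = 00100
  pos 5: 10011 XOR 10011 = 00000
Remainder = 0000 (zero — the frame passes the CRC check).

0000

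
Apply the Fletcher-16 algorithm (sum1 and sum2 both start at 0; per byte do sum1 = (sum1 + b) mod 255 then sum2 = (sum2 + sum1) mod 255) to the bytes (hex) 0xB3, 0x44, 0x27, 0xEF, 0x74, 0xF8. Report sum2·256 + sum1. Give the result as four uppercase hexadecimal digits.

Running sums (mod 255):
  after byte 0 (0xB3): sum1=179, sum2=179
  after byte 1 (0x44): sum1=247, sum2=171
  after byte 2 (0x27): sum1=31, sum2=202
  after byte 3 (0xEF): sum1=15, sum2=217
  after byte 4 (0x74): sum1=131, sum2=93
  after byte 5 (0xF8): sum1=124, sum2=217
Checksum = sum2·256 + sum1 = 217·256 + 124 = 55676 = 0xD97C.

D97C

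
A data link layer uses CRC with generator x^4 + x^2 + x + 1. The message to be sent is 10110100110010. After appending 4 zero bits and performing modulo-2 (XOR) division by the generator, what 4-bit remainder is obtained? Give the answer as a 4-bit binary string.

Append 4 zeros: 101101001100100000. Divide by 10111 (XOR where the leading bit is 1):
  pos 0: 10110 XOR 10111 = 00001
  pos 4: 11001 XOR 10111 = 01110
  pos 5: 11101 XOR 10111 = 01010
  pos 6: 10100 XOR 10111 = 00011
  pos 9: 11010 XOR 10111 = 01101
  pos 10: 11010 XOR 10111 = 01101
  pos 11: 11010 XOR 10111 = 01101
  pos 12: 11010 XOR 10111 = 01101
  pos 13: 11010 XOR 10111 = 01101
Remainder (last 4 bits) = 1101. This is the CRC / FCS.

1101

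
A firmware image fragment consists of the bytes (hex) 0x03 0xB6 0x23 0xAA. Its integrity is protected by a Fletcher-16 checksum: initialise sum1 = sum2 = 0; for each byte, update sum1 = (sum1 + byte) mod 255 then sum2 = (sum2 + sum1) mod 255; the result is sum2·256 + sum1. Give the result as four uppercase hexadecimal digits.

2187

Running sums (mod 255):
  after byte 0 (0x03): sum1=3, sum2=3
  after byte 1 (0xB6): sum1=185, sum2=188
  after byte 2 (0x23): sum1=220, sum2=153
  after byte 3 (0xAA): sum1=135, sum2=33
Checksum = sum2·256 + sum1 = 33·256 + 135 = 8583 = 0x2187.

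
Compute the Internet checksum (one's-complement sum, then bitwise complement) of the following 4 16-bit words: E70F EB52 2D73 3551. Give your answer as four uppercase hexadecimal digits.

CAD8

One's-complement addition (fold any carry out of bit 15 back into bit 0):
  0xE70F + 0xEB52 = 0x1D261 → wrap carry → 0xD262
  0xD262 + 0x2D73 = 0x0FFD5
  0xFFD5 + 0x3551 = 0x13526 → wrap carry → 0x3527
One's-complement sum = 0x3527.
Checksum = ~0x3527 & 0xFFFF = 0xCAD8.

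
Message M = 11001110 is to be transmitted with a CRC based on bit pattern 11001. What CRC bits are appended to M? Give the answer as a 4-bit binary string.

0100

Append 4 zeros: 110011100000. Divide by 11001 (XOR where the leading bit is 1):
  pos 0: 11001 XOR 11001 = 00000
  pos 5: 11000 XOR 11001 = 00001
Remainder (last 4 bits) = 0100. This is the CRC / FCS.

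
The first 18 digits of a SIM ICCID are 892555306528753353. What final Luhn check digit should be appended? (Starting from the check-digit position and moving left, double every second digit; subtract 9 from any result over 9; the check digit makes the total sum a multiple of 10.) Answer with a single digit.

7

Partial digits right→left: 3 5 3 3 5 7 8 2 5 6 0 3 5 5 5 2 9 8
Double every second digit counting from the check-digit position (so the 1st, 3rd, 5th, ... of the partial from the right).
  doubled (with −9 where >9): 6 6 1 7 1 0 1 1 9 → sum 32
  kept as-is: 5 3 7 2 6 3 5 2 8 → sum 41
Total = 32 + 41 = 73.
Check digit = (10 − (73 mod 10)) mod 10 = 7.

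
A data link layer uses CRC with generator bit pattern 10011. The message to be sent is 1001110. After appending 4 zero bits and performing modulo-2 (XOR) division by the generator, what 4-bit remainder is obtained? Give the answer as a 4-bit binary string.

0110

Append 4 zeros: 10011100000. Divide by 10011 (XOR where the leading bit is 1):
  pos 0: 10011 XOR 10011 = 00000
  pos 5: 10000 XOR 10011 = 00011
Remainder (last 4 bits) = 0110. This is the CRC / FCS.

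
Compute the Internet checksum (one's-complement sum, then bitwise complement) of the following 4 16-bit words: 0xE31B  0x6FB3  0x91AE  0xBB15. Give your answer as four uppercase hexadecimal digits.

One's-complement addition (fold any carry out of bit 15 back into bit 0):
  0xE31B + 0x6FB3 = 0x152CE → wrap carry → 0x52CF
  0x52CF + 0x91AE = 0x0E47D
  0xE47D + 0xBB15 = 0x19F92 → wrap carry → 0x9F93
One's-complement sum = 0x9F93.
Checksum = ~0x9F93 & 0xFFFF = 0x606C.

606C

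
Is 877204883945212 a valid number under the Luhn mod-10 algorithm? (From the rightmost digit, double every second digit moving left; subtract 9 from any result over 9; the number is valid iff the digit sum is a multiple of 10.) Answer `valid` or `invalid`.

valid

From the right, keep odd positions and double even positions (subtract 9 from any doubled value over 9):
  doubled (positions 2,4,...): 2 1 9 7 8 4 5 → sum 36
  kept (positions 1,3,...): 2 2 4 3 8 0 7 8 → sum 34
Total = 70.
70 mod 10 = 0, so the number is valid.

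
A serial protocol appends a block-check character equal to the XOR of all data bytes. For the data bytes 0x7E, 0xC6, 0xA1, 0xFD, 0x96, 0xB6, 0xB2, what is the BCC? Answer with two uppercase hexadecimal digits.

76

XOR the bytes together:
  start with 0x7E
  0x7E ⊕ 0xC6 = 0xB8
  0xB8 ⊕ 0xA1 = 0x19
  0x19 ⊕ 0xFD = 0xE4
  0xE4 ⊕ 0x96 = 0x72
  0x72 ⊕ 0xB6 = 0xC4
  0xC4 ⊕ 0xB2 = 0x76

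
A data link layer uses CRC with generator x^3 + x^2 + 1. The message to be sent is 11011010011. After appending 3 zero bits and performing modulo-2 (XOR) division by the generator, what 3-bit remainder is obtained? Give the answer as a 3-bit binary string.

Append 3 zeros: 11011010011000. Divide by 1101 (XOR where the leading bit is 1):
  pos 0: 1101 XOR 1101 = 0000
  pos 4: 1010 XOR 1101 = 0111
  pos 5: 1110 XOR 1101 = 0011
  pos 7: 1111 XOR 1101 = 0010
  pos 9: 1000 XOR 1101 = 0101
  pos 10: 1010 XOR 1101 = 0111
Remainder (last 3 bits) = 111. This is the CRC / FCS.

111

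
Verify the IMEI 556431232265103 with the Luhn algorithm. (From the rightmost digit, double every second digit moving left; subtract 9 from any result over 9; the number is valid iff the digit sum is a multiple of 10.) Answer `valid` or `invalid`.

From the right, keep odd positions and double even positions (subtract 9 from any doubled value over 9):
  doubled (positions 2,4,...): 0 1 4 6 2 8 1 → sum 22
  kept (positions 1,3,...): 3 1 6 2 2 3 6 5 → sum 28
Total = 50.
50 mod 10 = 0, so the number is valid.

valid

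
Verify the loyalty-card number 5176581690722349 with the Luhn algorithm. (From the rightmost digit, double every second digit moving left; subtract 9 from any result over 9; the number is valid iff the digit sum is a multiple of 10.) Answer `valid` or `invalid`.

valid

From the right, keep odd positions and double even positions (subtract 9 from any doubled value over 9):
  doubled (positions 2,4,...): 8 4 5 9 2 1 5 1 → sum 35
  kept (positions 1,3,...): 9 3 2 0 6 8 6 1 → sum 35
Total = 70.
70 mod 10 = 0, so the number is valid.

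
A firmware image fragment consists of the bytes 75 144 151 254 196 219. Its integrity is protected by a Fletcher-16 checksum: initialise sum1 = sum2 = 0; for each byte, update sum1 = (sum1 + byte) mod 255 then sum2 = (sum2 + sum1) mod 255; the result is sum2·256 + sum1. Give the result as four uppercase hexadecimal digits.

Running sums (mod 255):
  after byte 0 (75): sum1=75, sum2=75
  after byte 1 (144): sum1=219, sum2=39
  after byte 2 (151): sum1=115, sum2=154
  after byte 3 (254): sum1=114, sum2=13
  after byte 4 (196): sum1=55, sum2=68
  after byte 5 (219): sum1=19, sum2=87
Checksum = sum2·256 + sum1 = 87·256 + 19 = 22291 = 0x5713.

5713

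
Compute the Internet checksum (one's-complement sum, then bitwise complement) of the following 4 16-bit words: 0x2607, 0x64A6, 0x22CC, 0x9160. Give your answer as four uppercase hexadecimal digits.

C125

One's-complement addition (fold any carry out of bit 15 back into bit 0):
  0x2607 + 0x64A6 = 0x08AAD
  0x8AAD + 0x22CC = 0x0AD79
  0xAD79 + 0x9160 = 0x13ED9 → wrap carry → 0x3EDA
One's-complement sum = 0x3EDA.
Checksum = ~0x3EDA & 0xFFFF = 0xC125.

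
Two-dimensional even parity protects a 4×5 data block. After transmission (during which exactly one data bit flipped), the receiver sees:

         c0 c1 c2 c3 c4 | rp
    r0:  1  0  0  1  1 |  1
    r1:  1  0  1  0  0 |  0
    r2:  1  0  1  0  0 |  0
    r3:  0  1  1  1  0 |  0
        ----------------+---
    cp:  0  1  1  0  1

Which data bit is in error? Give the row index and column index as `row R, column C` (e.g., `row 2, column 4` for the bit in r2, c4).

row 3, column 0

Recompute each row's even parity and compare to rp:
  r0: data parity 1, sent rp 1 → ok
  r1: data parity 0, sent rp 0 → ok
  r2: data parity 0, sent rp 0 → ok
  r3: data parity 1, sent rp 0 → mismatch
Recompute each column's even parity and compare to cp:
  c0: data parity 1, sent cp 0 → mismatch
  c1: data parity 1, sent cp 1 → ok
  c2: data parity 1, sent cp 1 → ok
  c3: data parity 0, sent cp 0 → ok
  c4: data parity 1, sent cp 1 → ok
Exactly one row (r3) and one column (c0) fail → the flipped bit is at their intersection.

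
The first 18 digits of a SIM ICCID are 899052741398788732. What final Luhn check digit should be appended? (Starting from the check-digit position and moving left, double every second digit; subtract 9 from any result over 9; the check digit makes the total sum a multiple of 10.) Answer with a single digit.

Partial digits right→left: 2 3 7 8 8 7 8 9 3 1 4 7 2 5 0 9 9 8
Double every second digit counting from the check-digit position (so the 1st, 3rd, 5th, ... of the partial from the right).
  doubled (with −9 where >9): 4 5 7 7 6 8 4 0 9 → sum 50
  kept as-is: 3 8 7 9 1 7 5 9 8 → sum 57
Total = 50 + 57 = 107.
Check digit = (10 − (107 mod 10)) mod 10 = 3.

3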